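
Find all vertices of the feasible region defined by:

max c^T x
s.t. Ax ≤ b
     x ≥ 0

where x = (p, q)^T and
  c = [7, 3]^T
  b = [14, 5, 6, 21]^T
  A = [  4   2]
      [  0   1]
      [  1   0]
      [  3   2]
Each vertex is the intersection of two constraint boundaries that also satisfies all remaining constraints:
  p = 0 and q = 0 → (0, 0)
  4p + 2q = 14 and q = 0 → (3.5, 0)
  4p + 2q = 14 and q = 5 → (1, 5)
  q = 5 and p = 0 → (0, 5)

Vertices: (0, 0), (3.5, 0), (1, 5), (0, 5)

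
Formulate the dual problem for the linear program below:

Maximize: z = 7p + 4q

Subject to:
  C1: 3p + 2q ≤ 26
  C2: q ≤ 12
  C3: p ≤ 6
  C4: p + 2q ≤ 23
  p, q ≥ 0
Minimize: z = 26y1 + 12y2 + 6y3 + 23y4

Subject to:
  C1: -3y1 - y3 - y4 ≤ -7
  C2: -2y1 - y2 - 2y4 ≤ -4
  y1, y2, y3, y4 ≥ 0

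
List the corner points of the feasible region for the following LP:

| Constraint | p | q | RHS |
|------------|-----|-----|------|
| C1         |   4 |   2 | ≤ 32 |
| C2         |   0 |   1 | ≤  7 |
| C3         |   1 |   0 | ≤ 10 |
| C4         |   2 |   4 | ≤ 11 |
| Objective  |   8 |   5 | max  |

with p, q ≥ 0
Each vertex is the intersection of two constraint boundaries that also satisfies all remaining constraints:
  p = 0 and q = 0 → (0, 0)
  2p + 4q = 11 and q = 0 → (5.5, 0)
  2p + 4q = 11 and p = 0 → (0, 2.75)

Vertices: (0, 0), (5.5, 0), (0, 2.75)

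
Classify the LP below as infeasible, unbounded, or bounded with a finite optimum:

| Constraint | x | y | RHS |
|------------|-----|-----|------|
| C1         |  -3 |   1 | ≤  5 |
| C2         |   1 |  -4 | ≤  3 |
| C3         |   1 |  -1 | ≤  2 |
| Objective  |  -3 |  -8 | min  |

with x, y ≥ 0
Feasible point: (0, 0) satisfies every constraint, so the LP is feasible.
Direction d = (1, 1): for each constraint row a, a·d ≤ 0 —
  (-3)(1) + (1)(1) = -2 ≤ 0
  (1)(1) + (-4)(1) = -3 ≤ 0
  (1)(1) + (-1)(1) = 0 ≤ 0
and d ≥ 0, so (0, 0) + t·d stays feasible for every t ≥ 0. Along this ray z = -3x - 8y changes by -11 per unit t, so z → −∞.

The LP is unbounded; z can be made arbitrarily small.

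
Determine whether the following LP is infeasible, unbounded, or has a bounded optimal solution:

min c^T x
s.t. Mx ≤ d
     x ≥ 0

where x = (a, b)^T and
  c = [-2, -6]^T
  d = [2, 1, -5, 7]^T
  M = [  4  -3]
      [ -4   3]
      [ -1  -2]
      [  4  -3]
Feasible point: (2, 2) satisfies every constraint, so the LP is feasible.
Direction d = (3, 4): for each constraint row a, a·d ≤ 0 —
  (4)(3) + (-3)(4) = 0 ≤ 0
  (-4)(3) + (3)(4) = 0 ≤ 0
  (-1)(3) + (-2)(4) = -11 ≤ 0
  (4)(3) + (-3)(4) = 0 ≤ 0
and d ≥ 0, so (2, 2) + t·d stays feasible for every t ≥ 0. Along this ray z = -2a - 6b changes by -30 per unit t, so z → −∞.

The LP is unbounded; z can be made arbitrarily small.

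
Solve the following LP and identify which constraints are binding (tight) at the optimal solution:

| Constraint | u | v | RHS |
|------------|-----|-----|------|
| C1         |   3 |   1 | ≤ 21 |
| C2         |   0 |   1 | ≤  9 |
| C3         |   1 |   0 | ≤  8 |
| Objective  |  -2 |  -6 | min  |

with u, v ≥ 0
Optimal: u = 4, v = 9
Binding: C1, C2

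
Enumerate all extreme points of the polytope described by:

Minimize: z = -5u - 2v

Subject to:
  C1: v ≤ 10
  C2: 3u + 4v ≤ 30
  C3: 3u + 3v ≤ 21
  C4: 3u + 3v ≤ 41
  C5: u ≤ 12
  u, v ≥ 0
Each vertex is the intersection of two constraint boundaries that also satisfies all remaining constraints:
  u = 0 and v = 0 → (0, 0)
  3u + 3v = 21 and v = 0 → (7, 0)
  3u + 3v = 21 and u = 0 → (0, 7)

Vertices: (0, 0), (7, 0), (0, 7)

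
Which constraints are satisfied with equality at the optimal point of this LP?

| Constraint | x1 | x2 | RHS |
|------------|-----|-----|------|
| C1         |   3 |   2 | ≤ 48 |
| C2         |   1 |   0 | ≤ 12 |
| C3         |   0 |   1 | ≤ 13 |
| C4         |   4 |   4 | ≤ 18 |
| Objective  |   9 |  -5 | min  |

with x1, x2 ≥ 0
Optimal: x1 = 0, x2 = 4.5
Binding: C4, x1 ≥ 0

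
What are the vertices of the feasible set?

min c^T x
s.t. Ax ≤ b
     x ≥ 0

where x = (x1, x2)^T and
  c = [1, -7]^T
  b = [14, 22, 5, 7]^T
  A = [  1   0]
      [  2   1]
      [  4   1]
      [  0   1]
Each vertex is the intersection of two constraint boundaries that also satisfies all remaining constraints:
  x1 = 0 and x2 = 0 → (0, 0)
  4x1 + x2 = 5 and x2 = 0 → (1.25, 0)
  4x1 + x2 = 5 and x1 = 0 → (0, 5)

Vertices: (0, 0), (1.25, 0), (0, 5)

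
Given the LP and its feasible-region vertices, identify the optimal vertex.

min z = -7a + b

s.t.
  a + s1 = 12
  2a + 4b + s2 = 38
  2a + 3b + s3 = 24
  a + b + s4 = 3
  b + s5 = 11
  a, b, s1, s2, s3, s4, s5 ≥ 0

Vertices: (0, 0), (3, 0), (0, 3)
Evaluating z = -7a + b at each vertex:
  (0, 0): z = 0
  (3, 0): z = -21
  (0, 3): z = 3

The smallest value is z = -21, attained at (3, 0).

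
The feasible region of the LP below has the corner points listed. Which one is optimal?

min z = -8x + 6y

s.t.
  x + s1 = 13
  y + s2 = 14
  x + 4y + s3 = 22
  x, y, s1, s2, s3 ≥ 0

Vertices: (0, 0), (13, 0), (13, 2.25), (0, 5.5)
(13, 0) with z = -104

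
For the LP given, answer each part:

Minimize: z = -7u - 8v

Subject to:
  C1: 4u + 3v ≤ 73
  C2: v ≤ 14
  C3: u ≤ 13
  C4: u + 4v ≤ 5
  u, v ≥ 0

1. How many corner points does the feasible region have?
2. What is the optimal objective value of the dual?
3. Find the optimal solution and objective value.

1. 3
2. -35 (by strong duality, equal to the primal optimum)
3. u = 5, v = 0, z = -35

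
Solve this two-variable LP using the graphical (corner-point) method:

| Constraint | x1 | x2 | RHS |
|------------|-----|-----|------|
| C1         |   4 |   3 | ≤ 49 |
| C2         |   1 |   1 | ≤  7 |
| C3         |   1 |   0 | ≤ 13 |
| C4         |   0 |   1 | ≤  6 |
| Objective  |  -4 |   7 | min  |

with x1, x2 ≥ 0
Each vertex is the intersection of two constraint boundaries that also satisfies all remaining constraints:
  x1 = 0 and x2 = 0 → (0, 0)
  x1 + x2 = 7 and x2 = 0 → (7, 0)
  x1 + x2 = 7 and x2 = 6 → (1, 6)
  x2 = 6 and x1 = 0 → (0, 6)

Evaluating z = -4x1 + 7x2 at each vertex:
  (0, 0): z = 0
  (7, 0): z = -28
  (1, 6): z = 38
  (0, 6): z = 42

The minimum is at (7, 0) with z = -28.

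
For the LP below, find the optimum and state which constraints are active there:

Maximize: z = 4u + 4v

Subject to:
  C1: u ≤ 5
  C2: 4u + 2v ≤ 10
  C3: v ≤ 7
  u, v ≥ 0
Optimal: u = 0, v = 5
Binding: C2, u ≥ 0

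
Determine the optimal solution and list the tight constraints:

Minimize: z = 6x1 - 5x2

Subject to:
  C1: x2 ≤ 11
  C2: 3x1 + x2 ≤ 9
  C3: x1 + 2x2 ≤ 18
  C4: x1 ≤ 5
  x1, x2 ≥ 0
Optimal: x1 = 0, x2 = 9
Slack at optimum:
  C1: slack = 2
  C2: slack = 0 (binding)
  C3: slack = 0 (binding)
  C4: slack = 5
  x1 ≥ 0: x1 = 0 (binding)
  x2 ≥ 0: x2 = 9
Binding constraints: C2, C3, x1 ≥ 0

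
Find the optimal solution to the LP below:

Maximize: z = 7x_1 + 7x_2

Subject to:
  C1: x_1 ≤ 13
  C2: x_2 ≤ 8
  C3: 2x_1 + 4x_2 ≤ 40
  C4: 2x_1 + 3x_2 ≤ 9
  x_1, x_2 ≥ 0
Each vertex is the intersection of two constraint boundaries that also satisfies all remaining constraints:
  x_1 = 0 and x_2 = 0 → (0, 0)
  2x_1 + 3x_2 = 9 and x_2 = 0 → (4.5, 0)
  2x_1 + 3x_2 = 9 and x_1 = 0 → (0, 3)

Evaluating z = 7x_1 + 7x_2 at each vertex:
  (0, 0): z = 0
  (4.5, 0): z = 31.5
  (0, 3): z = 21

The maximum is at (4.5, 0) with z = 31.5.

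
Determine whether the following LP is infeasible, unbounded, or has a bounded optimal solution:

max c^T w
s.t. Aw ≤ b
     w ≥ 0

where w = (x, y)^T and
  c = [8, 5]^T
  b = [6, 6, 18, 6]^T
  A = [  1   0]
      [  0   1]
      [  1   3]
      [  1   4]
The point (6, 0) satisfies every constraint, so the LP is feasible; the constraints give x ≤ 6 and y ≤ 6, which with x, y ≥ 0 keep the feasible region inside a bounded box. A feasible, bounded LP attains a finite optimum at a vertex.

Evaluating z = 8x + 5y at each vertex:
  (0, 0): z = 0
  (6, 0): z = 48
  (0, 1.5): z = 7.5

Bounded optimum: z* = 48 at (6, 0).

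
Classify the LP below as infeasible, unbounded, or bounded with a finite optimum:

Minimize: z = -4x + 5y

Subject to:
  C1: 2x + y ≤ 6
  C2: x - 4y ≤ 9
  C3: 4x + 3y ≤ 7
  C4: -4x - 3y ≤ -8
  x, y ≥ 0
C3 requires 4x + 3y ≤ 7, while C4 (-4x - 3y ≤ -8) is equivalent to 4x + 3y ≥ 8. Together they would need 8 ≤ 4x + 3y ≤ 7, which is impossible since 8 > 7. No point satisfies all constraints.

The feasible region is empty; the LP is infeasible.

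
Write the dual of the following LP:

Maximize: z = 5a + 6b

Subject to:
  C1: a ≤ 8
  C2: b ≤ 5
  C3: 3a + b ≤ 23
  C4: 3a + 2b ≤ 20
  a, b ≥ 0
Minimize: z = 8y1 + 5y2 + 23y3 + 20y4

Subject to:
  C1: -y1 - 3y3 - 3y4 ≤ -5
  C2: -y2 - y3 - 2y4 ≤ -6
  y1, y2, y3, y4 ≥ 0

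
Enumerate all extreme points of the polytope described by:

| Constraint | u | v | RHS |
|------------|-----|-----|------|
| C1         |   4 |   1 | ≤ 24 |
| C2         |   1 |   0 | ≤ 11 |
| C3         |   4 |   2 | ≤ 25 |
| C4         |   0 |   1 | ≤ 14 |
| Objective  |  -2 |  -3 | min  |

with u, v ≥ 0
Each vertex is the intersection of two constraint boundaries that also satisfies all remaining constraints:
  u = 0 and v = 0 → (0, 0)
  4u + v = 24 and v = 0 → (6, 0)
  4u + v = 24 and 4u + 2v = 25 → (5.75, 1)
  4u + 2v = 25 and u = 0 → (0, 12.5)

Vertices: (0, 0), (6, 0), (5.75, 1), (0, 12.5)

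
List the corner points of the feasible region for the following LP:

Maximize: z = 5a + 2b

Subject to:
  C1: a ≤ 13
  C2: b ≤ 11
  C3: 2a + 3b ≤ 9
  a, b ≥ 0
Each vertex is the intersection of two constraint boundaries that also satisfies all remaining constraints:
  a = 0 and b = 0 → (0, 0)
  2a + 3b = 9 and b = 0 → (4.5, 0)
  2a + 3b = 9 and a = 0 → (0, 3)

Vertices: (0, 0), (4.5, 0), (0, 3)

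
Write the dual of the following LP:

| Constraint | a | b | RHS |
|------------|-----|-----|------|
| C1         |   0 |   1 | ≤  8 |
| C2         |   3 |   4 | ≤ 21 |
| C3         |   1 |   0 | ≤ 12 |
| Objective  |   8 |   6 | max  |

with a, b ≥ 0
Minimize: z = 8y1 + 21y2 + 12y3

Subject to:
  C1: -3y2 - y3 ≤ -8
  C2: -y1 - 4y2 ≤ -6
  y1, y2, y3 ≥ 0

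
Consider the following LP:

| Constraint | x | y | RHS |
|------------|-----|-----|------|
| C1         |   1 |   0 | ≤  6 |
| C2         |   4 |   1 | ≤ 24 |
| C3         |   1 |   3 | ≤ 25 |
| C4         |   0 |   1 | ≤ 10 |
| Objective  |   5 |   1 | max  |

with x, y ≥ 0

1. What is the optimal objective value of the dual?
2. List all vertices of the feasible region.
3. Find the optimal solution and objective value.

1. 30 (by strong duality, equal to the primal optimum)
2. (0, 0), (6, 0), (4.273, 6.909), (0, 8.333)
3. x = 6, y = 0, z = 30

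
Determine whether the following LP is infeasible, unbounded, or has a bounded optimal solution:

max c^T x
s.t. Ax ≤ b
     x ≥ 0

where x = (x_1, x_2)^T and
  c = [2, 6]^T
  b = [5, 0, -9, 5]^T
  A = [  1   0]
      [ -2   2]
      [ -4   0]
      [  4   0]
One constraint requires 4x_1 ≤ 5, while the constraint -4x_1 ≤ -9 is equivalent to 4x_1 ≥ 9. Together they would need 9 ≤ 4x_1 ≤ 5, which is impossible since 9 > 5. No point satisfies all constraints.

Infeasible: no point satisfies all constraints simultaneously.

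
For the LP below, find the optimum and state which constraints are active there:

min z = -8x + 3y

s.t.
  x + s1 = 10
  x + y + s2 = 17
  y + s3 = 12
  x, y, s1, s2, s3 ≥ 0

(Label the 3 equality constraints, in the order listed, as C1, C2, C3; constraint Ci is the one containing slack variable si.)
Optimal: x = 10, y = 0
Slack at optimum:
  C1: slack = 0 (binding)
  C2: slack = 7
  C3: slack = 12
  x ≥ 0: x = 10
  y ≥ 0: y = 0 (binding)
Binding constraints: C1, y ≥ 0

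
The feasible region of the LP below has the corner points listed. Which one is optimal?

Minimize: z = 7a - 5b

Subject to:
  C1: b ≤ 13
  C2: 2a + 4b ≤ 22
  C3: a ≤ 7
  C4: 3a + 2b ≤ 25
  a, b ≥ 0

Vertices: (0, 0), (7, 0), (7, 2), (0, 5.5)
Evaluating z = 7a - 5b at each vertex:
  (0, 0): z = 0
  (7, 0): z = 49
  (7, 2): z = 39
  (0, 5.5): z = -27.5

The smallest value is z = -27.5, attained at (0, 5.5).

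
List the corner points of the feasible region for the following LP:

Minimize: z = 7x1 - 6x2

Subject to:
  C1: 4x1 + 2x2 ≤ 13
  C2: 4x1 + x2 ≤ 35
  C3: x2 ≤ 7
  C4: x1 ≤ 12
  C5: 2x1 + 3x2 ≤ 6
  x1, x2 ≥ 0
Each vertex is the intersection of two constraint boundaries that also satisfies all remaining constraints:
  x1 = 0 and x2 = 0 → (0, 0)
  2x1 + 3x2 = 6 and x2 = 0 → (3, 0)
  2x1 + 3x2 = 6 and x1 = 0 → (0, 2)

Vertices: (0, 0), (3, 0), (0, 2)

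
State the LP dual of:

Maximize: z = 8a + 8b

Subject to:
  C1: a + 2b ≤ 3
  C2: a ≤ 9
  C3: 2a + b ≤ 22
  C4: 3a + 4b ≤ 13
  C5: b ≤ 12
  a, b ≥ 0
Minimize: z = 3y1 + 9y2 + 22y3 + 13y4 + 12y5

Subject to:
  C1: -y1 - y2 - 2y3 - 3y4 ≤ -8
  C2: -2y1 - y3 - 4y4 - y5 ≤ -8
  y1, y2, y3, y4, y5 ≥ 0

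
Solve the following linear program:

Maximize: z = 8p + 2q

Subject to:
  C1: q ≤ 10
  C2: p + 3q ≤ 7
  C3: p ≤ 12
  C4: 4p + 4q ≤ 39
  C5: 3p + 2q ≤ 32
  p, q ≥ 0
Each vertex is the intersection of two constraint boundaries that also satisfies all remaining constraints:
  p = 0 and q = 0 → (0, 0)
  p + 3q = 7 and q = 0 → (7, 0)
  p + 3q = 7 and p = 0 → (0, 2.333)

Evaluating z = 8p + 2q at each vertex:
  (0, 0): z = 0
  (7, 0): z = 56
  (0, 2.333): z = 4.667

The maximum is at (7, 0) with z = 56.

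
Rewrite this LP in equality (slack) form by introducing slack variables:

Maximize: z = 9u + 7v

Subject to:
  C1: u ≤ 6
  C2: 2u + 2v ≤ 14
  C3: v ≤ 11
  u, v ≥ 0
max z = 9u + 7v

s.t.
  u + s1 = 6
  2u + 2v + s2 = 14
  v + s3 = 11
  u, v, s1, s2, s3 ≥ 0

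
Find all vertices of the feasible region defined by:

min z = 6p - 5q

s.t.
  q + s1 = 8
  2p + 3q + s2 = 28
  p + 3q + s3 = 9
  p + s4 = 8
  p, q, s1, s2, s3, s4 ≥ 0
Each vertex is the intersection of two constraint boundaries that also satisfies all remaining constraints:
  p = 0 and q = 0 → (0, 0)
  p = 8 and q = 0 → (8, 0)
  p + 3q = 9 and p = 8 → (8, 0.3333)
  p + 3q = 9 and p = 0 → (0, 3)

Vertices: (0, 0), (8, 0), (8, 0.3333), (0, 3)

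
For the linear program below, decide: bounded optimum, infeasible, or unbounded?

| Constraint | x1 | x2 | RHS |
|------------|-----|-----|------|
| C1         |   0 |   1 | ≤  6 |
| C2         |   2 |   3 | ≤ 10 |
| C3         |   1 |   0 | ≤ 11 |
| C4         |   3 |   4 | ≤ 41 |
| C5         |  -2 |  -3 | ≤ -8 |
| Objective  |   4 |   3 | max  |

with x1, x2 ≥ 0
The point (5, 0) satisfies every constraint, so the LP is feasible; the constraints give x1 ≤ 11 and x2 ≤ 6, which with x1, x2 ≥ 0 keep the feasible region inside a bounded box. A feasible, bounded LP attains a finite optimum at a vertex.

Feasible with finite optimum z* = 20 at (5, 0).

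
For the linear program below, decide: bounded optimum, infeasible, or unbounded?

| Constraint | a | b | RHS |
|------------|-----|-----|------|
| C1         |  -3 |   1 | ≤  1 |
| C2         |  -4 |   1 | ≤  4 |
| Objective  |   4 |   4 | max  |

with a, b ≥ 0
Feasible point: (0, 0) satisfies every constraint, so the LP is feasible.
Direction d = (1, 0): for each constraint row a, a·d ≤ 0 —
  (-3)(1) + (1)(0) = -3 ≤ 0
  (-4)(1) + (1)(0) = -4 ≤ 0
and d ≥ 0, so (0, 0) + t·d stays feasible for every t ≥ 0. Along this ray z = 4a + 4b changes by 4 per unit t, so z → +∞.

Unbounded — the objective can increase without bound over the feasible region.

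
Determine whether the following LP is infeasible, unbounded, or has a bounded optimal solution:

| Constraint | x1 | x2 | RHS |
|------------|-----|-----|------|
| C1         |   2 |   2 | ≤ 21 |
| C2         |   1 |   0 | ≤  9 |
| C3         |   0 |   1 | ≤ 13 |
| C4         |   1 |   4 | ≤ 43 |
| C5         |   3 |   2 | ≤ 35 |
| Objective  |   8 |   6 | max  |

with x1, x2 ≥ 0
The point (9, 1.5) satisfies every constraint, so the LP is feasible; the constraints give x1 ≤ 9 and x2 ≤ 13, which with x1, x2 ≥ 0 keep the feasible region inside a bounded box. A feasible, bounded LP attains a finite optimum at a vertex.

The LP has an optimal solution: (9, 1.5) with z = 81.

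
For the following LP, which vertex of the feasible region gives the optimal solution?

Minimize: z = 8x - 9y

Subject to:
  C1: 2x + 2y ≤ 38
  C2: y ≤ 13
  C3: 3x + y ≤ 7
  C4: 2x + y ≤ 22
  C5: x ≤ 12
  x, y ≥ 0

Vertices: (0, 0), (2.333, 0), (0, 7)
Evaluating z = 8x - 9y at each vertex:
  (0, 0): z = 0
  (2.333, 0): z = 18.67
  (0, 7): z = -63

The smallest value is z = -63, attained at (0, 7).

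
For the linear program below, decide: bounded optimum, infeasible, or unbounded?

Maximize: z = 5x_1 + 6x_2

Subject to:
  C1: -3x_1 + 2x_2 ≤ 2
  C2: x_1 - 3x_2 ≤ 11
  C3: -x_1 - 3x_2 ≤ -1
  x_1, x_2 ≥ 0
Feasible point: (0, 1) satisfies every constraint, so the LP is feasible.
Direction d = (1, 1): for each constraint row a, a·d ≤ 0 —
  (-3)(1) + (2)(1) = -1 ≤ 0
  (1)(1) + (-3)(1) = -2 ≤ 0
  (-1)(1) + (-3)(1) = -4 ≤ 0
and d ≥ 0, so (0, 1) + t·d stays feasible for every t ≥ 0. Along this ray z = 5x_1 + 6x_2 changes by 11 per unit t, so z → +∞.

Unbounded: there is a feasible ray along which z → +∞.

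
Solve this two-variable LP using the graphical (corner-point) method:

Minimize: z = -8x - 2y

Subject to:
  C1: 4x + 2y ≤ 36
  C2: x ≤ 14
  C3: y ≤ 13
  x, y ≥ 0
Each vertex is the intersection of two constraint boundaries that also satisfies all remaining constraints:
  x = 0 and y = 0 → (0, 0)
  4x + 2y = 36 and y = 0 → (9, 0)
  4x + 2y = 36 and y = 13 → (2.5, 13)
  y = 13 and x = 0 → (0, 13)

Evaluating z = -8x - 2y at each vertex:
  (0, 0): z = 0
  (9, 0): z = -72
  (2.5, 13): z = -46
  (0, 13): z = -26

The minimum is at (9, 0) with z = -72.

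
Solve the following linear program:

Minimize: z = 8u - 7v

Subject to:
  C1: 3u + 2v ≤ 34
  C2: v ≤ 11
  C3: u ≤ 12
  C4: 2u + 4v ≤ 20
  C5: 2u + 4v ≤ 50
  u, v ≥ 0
u = 0, v = 5, z = -35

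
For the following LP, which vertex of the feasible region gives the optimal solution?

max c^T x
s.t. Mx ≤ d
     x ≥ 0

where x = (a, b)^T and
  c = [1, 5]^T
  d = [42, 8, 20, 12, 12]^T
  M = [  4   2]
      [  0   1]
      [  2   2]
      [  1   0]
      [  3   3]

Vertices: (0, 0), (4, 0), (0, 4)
(0, 4) with z = 20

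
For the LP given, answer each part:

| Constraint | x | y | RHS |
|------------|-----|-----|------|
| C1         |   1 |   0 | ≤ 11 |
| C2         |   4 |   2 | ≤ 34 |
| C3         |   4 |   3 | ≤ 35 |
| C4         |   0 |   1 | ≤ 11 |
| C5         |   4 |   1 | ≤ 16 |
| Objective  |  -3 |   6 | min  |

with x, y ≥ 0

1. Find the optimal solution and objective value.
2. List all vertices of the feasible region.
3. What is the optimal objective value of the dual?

1. x = 4, y = 0, z = -12
2. (0, 0), (4, 0), (1.625, 9.5), (0.5, 11), (0, 11)
3. -12 (by strong duality, equal to the primal optimum)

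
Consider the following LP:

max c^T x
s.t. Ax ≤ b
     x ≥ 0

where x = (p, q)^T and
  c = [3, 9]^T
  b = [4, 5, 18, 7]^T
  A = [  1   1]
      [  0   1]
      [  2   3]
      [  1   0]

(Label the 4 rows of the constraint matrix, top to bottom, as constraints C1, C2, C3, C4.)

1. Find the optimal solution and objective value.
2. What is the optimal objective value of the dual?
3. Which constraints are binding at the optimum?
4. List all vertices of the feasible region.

1. p = 0, q = 4, z = 36
2. 36 (by strong duality, equal to the primal optimum)
3. C1, p ≥ 0
4. (0, 0), (4, 0), (0, 4)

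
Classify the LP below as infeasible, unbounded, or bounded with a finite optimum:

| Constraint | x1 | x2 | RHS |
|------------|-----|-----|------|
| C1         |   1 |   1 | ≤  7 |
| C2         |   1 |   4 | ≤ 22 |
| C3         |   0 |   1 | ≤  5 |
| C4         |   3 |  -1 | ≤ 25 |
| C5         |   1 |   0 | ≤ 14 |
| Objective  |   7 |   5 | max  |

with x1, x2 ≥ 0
The point (7, 0) satisfies every constraint, so the LP is feasible; the constraints give x1 ≤ 14 and x2 ≤ 5, which with x1, x2 ≥ 0 keep the feasible region inside a bounded box. A feasible, bounded LP attains a finite optimum at a vertex.

The LP has an optimal solution: (7, 0) with z = 49.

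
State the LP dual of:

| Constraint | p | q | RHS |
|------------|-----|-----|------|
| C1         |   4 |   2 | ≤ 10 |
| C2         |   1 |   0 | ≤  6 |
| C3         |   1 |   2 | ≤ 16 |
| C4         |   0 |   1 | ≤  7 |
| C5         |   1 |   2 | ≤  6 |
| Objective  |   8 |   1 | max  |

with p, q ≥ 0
Minimize: z = 10y1 + 6y2 + 16y3 + 7y4 + 6y5

Subject to:
  C1: -4y1 - y2 - y3 - y5 ≤ -8
  C2: -2y1 - 2y3 - y4 - 2y5 ≤ -1
  y1, y2, y3, y4, y5 ≥ 0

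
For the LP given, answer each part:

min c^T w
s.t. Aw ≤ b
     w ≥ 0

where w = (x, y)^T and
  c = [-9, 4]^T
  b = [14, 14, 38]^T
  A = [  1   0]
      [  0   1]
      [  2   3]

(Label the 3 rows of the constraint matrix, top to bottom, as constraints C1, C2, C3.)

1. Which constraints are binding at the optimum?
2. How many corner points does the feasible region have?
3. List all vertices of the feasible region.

1. C1, y ≥ 0
2. 4
3. (0, 0), (14, 0), (14, 3.333), (0, 12.67)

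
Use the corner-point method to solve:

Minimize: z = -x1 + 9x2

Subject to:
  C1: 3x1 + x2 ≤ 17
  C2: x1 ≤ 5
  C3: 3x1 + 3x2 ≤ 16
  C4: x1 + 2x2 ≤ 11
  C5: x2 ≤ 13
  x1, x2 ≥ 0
Each vertex is the intersection of two constraint boundaries that also satisfies all remaining constraints:
  x1 = 0 and x2 = 0 → (0, 0)
  x1 = 5 and x2 = 0 → (5, 0)
  x1 = 5 and 3x1 + 3x2 = 16 → (5, 0.3333)
  3x1 + 3x2 = 16 and x1 = 0 → (0, 5.333)

Evaluating z = -x1 + 9x2 at each vertex:
  (0, 0): z = 0
  (5, 0): z = -5
  (5, 0.3333): z = -2
  (0, 5.333): z = 48

The minimum is at (5, 0) with z = -5.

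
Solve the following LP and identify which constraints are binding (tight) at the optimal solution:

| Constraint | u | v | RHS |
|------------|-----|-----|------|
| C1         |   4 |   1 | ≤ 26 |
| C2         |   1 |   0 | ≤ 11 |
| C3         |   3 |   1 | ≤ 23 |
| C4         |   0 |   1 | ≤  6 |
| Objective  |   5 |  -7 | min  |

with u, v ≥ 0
Optimal: u = 0, v = 6
Binding: C4, u ≥ 0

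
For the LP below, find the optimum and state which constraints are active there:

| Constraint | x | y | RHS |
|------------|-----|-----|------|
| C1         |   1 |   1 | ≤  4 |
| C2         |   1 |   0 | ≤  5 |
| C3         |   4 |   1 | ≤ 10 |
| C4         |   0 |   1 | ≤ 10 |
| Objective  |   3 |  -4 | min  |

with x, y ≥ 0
Optimal: x = 0, y = 4
Slack at optimum:
  C1: slack = 0 (binding)
  C2: slack = 5
  C3: slack = 6
  C4: slack = 6
  x ≥ 0: x = 0 (binding)
  y ≥ 0: y = 4
Binding constraints: C1, x ≥ 0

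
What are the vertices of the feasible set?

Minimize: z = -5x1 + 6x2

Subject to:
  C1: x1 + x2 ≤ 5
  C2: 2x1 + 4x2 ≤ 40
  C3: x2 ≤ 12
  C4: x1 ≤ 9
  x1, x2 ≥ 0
Each vertex is the intersection of two constraint boundaries that also satisfies all remaining constraints:
  x1 = 0 and x2 = 0 → (0, 0)
  x1 + x2 = 5 and x2 = 0 → (5, 0)
  x1 + x2 = 5 and x1 = 0 → (0, 5)

Vertices: (0, 0), (5, 0), (0, 5)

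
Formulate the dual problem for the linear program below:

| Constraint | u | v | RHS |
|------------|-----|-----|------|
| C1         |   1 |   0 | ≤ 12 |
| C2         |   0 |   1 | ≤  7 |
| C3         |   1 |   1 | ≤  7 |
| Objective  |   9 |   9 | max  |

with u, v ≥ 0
Minimize: z = 12y1 + 7y2 + 7y3

Subject to:
  C1: -y1 - y3 ≤ -9
  C2: -y2 - y3 ≤ -9
  y1, y2, y3 ≥ 0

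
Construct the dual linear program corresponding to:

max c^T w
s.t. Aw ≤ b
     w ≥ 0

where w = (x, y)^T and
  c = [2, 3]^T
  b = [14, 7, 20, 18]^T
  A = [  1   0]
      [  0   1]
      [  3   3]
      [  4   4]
Minimize: z = 14y1 + 7y2 + 20y3 + 18y4

Subject to:
  C1: -y1 - 3y3 - 4y4 ≤ -2
  C2: -y2 - 3y3 - 4y4 ≤ -3
  y1, y2, y3, y4 ≥ 0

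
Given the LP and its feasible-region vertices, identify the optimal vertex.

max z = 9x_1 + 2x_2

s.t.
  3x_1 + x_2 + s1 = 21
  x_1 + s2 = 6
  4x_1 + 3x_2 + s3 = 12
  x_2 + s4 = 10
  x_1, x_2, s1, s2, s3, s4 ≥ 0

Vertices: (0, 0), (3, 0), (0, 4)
Evaluating z = 9x_1 + 2x_2 at each vertex:
  (0, 0): z = 0
  (3, 0): z = 27
  (0, 4): z = 8

The largest value is z = 27, attained at (3, 0).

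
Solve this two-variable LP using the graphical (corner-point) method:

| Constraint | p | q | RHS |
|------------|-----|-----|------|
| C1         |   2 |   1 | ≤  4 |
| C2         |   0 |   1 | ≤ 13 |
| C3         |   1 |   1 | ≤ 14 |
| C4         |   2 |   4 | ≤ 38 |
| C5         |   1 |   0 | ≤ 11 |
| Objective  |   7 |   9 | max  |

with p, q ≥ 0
p = 0, q = 4, z = 36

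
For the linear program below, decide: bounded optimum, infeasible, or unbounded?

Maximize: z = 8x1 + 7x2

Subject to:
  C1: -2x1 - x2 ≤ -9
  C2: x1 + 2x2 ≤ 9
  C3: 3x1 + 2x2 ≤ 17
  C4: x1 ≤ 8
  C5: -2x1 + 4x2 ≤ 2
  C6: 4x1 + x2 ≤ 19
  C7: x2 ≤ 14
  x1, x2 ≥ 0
The point (4, 2.5) satisfies every constraint, so the LP is feasible; the constraints give x1 ≤ 8 and x2 ≤ 14, which with x1, x2 ≥ 0 keep the feasible region inside a bounded box. A feasible, bounded LP attains a finite optimum at a vertex.

Evaluating z = 8x1 + 7x2 at each vertex:
  (4.5, 0): z = 36
  (4.75, 0): z = 38
  (4.2, 2.2): z = 49
  (4, 2.5): z = 49.5
  (3.4, 2.2): z = 42.6

Bounded optimum: z* = 49.5 at (4, 2.5).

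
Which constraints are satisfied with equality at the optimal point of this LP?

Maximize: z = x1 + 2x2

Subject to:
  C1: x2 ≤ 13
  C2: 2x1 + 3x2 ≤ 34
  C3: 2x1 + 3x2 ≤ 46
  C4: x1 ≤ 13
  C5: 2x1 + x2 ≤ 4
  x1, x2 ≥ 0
Optimal: x1 = 0, x2 = 4
Binding: C5, x1 ≥ 0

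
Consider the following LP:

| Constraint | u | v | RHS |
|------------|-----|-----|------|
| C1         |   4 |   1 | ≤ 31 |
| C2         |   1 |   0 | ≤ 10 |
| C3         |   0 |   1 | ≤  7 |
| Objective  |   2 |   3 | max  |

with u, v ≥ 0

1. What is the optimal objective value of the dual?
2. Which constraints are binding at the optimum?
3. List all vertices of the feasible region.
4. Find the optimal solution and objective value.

1. 33 (by strong duality, equal to the primal optimum)
2. C1, C3
3. (0, 0), (7.75, 0), (6, 7), (0, 7)
4. u = 6, v = 7, z = 33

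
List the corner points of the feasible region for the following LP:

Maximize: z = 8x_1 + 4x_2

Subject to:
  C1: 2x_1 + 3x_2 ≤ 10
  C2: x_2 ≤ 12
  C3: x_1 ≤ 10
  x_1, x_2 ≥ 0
Each vertex is the intersection of two constraint boundaries that also satisfies all remaining constraints:
  x_1 = 0 and x_2 = 0 → (0, 0)
  2x_1 + 3x_2 = 10 and x_2 = 0 → (5, 0)
  2x_1 + 3x_2 = 10 and x_1 = 0 → (0, 3.333)

Vertices: (0, 0), (5, 0), (0, 3.333)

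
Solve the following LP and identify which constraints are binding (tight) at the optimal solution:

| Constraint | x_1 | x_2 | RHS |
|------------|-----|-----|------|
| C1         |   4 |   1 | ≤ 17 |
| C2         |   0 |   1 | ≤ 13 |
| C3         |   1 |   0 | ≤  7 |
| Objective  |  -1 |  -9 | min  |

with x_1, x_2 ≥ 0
Optimal: x_1 = 1, x_2 = 13
Binding: C1, C2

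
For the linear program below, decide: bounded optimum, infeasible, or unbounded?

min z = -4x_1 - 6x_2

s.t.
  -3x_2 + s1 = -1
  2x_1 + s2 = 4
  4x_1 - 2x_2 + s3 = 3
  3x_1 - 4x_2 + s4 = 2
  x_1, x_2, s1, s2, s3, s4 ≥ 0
Feasible point: (0, 1) satisfies every constraint, so the LP is feasible.
Direction d = (0, 1): for each constraint row a, a·d ≤ 0 —
  (0)(0) + (-3)(1) = -3 ≤ 0
  (2)(0) + (0)(1) = 0 ≤ 0
  (4)(0) + (-2)(1) = -2 ≤ 0
  (3)(0) + (-4)(1) = -4 ≤ 0
and d ≥ 0, so (0, 1) + t·d stays feasible for every t ≥ 0. Along this ray z = -4x_1 - 6x_2 changes by -6 per unit t, so z → −∞.

Unbounded: there is a feasible ray along which z → −∞.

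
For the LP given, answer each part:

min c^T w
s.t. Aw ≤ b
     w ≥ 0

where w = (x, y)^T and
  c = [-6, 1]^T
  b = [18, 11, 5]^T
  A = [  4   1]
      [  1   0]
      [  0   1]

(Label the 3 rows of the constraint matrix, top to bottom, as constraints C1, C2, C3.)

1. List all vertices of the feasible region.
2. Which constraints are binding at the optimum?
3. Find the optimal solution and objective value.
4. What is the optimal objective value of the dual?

1. (0, 0), (4.5, 0), (3.25, 5), (0, 5)
2. C1, y ≥ 0
3. x = 4.5, y = 0, z = -27
4. -27 (by strong duality, equal to the primal optimum)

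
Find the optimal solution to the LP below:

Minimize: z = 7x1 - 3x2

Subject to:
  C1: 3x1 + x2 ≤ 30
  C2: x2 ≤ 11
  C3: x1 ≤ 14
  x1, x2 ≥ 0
Each vertex is the intersection of two constraint boundaries that also satisfies all remaining constraints:
  x1 = 0 and x2 = 0 → (0, 0)
  3x1 + x2 = 30 and x2 = 0 → (10, 0)
  3x1 + x2 = 30 and x2 = 11 → (6.333, 11)
  x2 = 11 and x1 = 0 → (0, 11)

Evaluating z = 7x1 - 3x2 at each vertex:
  (0, 0): z = 0
  (10, 0): z = 70
  (6.333, 11): z = 11.33
  (0, 11): z = -33

The minimum is at (0, 11) with z = -33.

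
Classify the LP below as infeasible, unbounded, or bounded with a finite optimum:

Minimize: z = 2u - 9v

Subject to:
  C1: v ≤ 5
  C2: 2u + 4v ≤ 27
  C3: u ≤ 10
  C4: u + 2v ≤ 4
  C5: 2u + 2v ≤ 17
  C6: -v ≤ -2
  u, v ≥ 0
The point (0, 2) satisfies every constraint, so the LP is feasible; the constraints give u ≤ 10 and v ≤ 5, which with u, v ≥ 0 keep the feasible region inside a bounded box. A feasible, bounded LP attains a finite optimum at a vertex.

Evaluating z = 2u - 9v at each vertex:
  (0, 2): z = -18

Bounded optimum: z* = -18 at (0, 2).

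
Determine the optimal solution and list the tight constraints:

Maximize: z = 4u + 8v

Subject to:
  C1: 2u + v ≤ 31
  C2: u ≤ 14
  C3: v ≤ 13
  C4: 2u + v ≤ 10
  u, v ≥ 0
Optimal: u = 0, v = 10
Binding: C4, u ≥ 0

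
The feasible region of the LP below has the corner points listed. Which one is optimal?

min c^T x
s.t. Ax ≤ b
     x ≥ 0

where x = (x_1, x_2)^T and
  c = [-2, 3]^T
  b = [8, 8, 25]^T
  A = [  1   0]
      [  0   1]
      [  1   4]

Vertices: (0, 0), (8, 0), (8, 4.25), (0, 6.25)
(8, 0) with z = -16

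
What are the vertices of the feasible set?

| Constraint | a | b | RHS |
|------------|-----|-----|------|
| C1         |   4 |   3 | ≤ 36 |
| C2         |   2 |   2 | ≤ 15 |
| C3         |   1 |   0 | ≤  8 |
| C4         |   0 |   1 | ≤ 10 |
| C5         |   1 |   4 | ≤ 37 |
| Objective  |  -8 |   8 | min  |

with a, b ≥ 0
Each vertex is the intersection of two constraint boundaries that also satisfies all remaining constraints:
  a = 0 and b = 0 → (0, 0)
  2a + 2b = 15 and b = 0 → (7.5, 0)
  2a + 2b = 15 and a = 0 → (0, 7.5)

Vertices: (0, 0), (7.5, 0), (0, 7.5)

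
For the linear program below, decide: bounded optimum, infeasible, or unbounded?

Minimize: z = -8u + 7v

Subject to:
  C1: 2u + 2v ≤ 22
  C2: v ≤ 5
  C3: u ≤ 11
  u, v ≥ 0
The point (11, 0) satisfies every constraint, so the LP is feasible; the constraints give u ≤ 11 and v ≤ 5, which with u, v ≥ 0 keep the feasible region inside a bounded box. A feasible, bounded LP attains a finite optimum at a vertex.

Evaluating z = -8u + 7v at each vertex:
  (0, 0): z = 0
  (11, 0): z = -88
  (6, 5): z = -13
  (0, 5): z = 35

Feasible with finite optimum z* = -88 at (11, 0).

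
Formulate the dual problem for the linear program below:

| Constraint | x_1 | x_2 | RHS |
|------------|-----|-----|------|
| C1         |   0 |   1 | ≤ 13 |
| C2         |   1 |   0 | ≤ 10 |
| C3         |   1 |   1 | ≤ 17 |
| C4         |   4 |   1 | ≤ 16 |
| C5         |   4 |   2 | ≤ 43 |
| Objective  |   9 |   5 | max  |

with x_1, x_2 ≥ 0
Minimize: z = 13y1 + 10y2 + 17y3 + 16y4 + 43y5

Subject to:
  C1: -y2 - y3 - 4y4 - 4y5 ≤ -9
  C2: -y1 - y3 - y4 - 2y5 ≤ -5
  y1, y2, y3, y4, y5 ≥ 0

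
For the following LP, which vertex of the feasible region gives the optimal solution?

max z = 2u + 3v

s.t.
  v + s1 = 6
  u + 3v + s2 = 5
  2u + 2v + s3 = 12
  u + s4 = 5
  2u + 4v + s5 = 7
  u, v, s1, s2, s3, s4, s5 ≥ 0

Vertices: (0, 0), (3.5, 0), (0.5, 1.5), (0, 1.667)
(3.5, 0) with z = 7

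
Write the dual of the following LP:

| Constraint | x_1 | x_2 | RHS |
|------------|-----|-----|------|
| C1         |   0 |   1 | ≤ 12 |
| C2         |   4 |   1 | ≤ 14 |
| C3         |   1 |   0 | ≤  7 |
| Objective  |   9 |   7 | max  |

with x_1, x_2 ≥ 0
Minimize: z = 12y1 + 14y2 + 7y3

Subject to:
  C1: -4y2 - y3 ≤ -9
  C2: -y1 - y2 ≤ -7
  y1, y2, y3 ≥ 0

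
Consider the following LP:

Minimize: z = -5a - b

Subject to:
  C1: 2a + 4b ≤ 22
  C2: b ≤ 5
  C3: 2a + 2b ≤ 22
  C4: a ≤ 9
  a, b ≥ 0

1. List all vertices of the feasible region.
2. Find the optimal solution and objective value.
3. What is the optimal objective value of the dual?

1. (0, 0), (9, 0), (9, 1), (1, 5), (0, 5)
2. a = 9, b = 1, z = -46
3. -46 (by strong duality, equal to the primal optimum)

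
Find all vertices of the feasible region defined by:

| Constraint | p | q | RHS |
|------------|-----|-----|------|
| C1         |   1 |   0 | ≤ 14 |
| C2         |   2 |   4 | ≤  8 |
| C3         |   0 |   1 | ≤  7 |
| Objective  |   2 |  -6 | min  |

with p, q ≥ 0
Each vertex is the intersection of two constraint boundaries that also satisfies all remaining constraints:
  p = 0 and q = 0 → (0, 0)
  2p + 4q = 8 and q = 0 → (4, 0)
  2p + 4q = 8 and p = 0 → (0, 2)

Vertices: (0, 0), (4, 0), (0, 2)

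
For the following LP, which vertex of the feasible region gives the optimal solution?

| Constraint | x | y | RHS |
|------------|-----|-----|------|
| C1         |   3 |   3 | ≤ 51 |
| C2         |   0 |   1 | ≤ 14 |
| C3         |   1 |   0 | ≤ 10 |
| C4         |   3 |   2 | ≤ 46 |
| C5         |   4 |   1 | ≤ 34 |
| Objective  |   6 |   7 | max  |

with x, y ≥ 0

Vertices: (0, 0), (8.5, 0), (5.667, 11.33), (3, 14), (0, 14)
(3, 14) with z = 116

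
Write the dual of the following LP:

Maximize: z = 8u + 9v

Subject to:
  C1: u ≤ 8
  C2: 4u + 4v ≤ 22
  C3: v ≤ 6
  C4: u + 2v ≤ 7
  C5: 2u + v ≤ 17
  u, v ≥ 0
Minimize: z = 8y1 + 22y2 + 6y3 + 7y4 + 17y5

Subject to:
  C1: -y1 - 4y2 - y4 - 2y5 ≤ -8
  C2: -4y2 - y3 - 2y4 - y5 ≤ -9
  y1, y2, y3, y4, y5 ≥ 0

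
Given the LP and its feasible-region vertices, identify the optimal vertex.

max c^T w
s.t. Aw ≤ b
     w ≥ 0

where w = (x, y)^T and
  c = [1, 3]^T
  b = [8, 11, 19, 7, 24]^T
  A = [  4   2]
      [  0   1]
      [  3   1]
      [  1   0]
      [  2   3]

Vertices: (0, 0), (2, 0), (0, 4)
(0, 4) with z = 12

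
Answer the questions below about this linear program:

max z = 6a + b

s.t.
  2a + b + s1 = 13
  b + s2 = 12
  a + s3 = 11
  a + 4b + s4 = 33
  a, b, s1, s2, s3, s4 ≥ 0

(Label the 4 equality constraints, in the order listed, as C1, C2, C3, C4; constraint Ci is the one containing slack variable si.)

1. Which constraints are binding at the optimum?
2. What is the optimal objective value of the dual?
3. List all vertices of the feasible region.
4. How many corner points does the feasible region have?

1. C1, b ≥ 0
2. 39 (by strong duality, equal to the primal optimum)
3. (0, 0), (6.5, 0), (2.714, 7.571), (0, 8.25)
4. 4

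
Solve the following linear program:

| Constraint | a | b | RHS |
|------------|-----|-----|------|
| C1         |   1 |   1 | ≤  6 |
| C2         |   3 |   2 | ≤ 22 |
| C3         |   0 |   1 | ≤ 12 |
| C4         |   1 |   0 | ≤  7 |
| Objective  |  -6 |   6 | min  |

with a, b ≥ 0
a = 6, b = 0, z = -36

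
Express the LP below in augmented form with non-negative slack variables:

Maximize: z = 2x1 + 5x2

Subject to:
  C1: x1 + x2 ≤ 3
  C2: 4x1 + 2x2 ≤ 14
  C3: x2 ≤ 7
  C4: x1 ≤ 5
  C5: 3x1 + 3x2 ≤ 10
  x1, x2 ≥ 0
max z = 2x1 + 5x2

s.t.
  x1 + x2 + s1 = 3
  4x1 + 2x2 + s2 = 14
  x2 + s3 = 7
  x1 + s4 = 5
  3x1 + 3x2 + s5 = 10
  x1, x2, s1, s2, s3, s4, s5 ≥ 0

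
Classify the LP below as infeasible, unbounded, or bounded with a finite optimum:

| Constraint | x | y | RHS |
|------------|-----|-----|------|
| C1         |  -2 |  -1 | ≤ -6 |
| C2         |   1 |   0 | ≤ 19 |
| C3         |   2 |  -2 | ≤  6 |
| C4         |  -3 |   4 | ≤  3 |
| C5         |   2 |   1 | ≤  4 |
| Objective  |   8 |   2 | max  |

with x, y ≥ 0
C5 requires 2x + y ≤ 4, while C1 (-2x - y ≤ -6) is equivalent to 2x + y ≥ 6. Together they would need 6 ≤ 2x + y ≤ 4, which is impossible since 6 > 4. No point satisfies all constraints.

The feasible region is empty; the LP is infeasible.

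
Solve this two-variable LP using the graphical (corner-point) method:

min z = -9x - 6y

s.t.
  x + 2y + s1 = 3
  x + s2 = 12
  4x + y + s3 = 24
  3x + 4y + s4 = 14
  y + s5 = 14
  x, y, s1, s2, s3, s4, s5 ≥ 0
Each vertex is the intersection of two constraint boundaries that also satisfies all remaining constraints:
  x = 0 and y = 0 → (0, 0)
  x + 2y = 3 and y = 0 → (3, 0)
  x + 2y = 3 and x = 0 → (0, 1.5)

Evaluating z = -9x - 6y at each vertex:
  (0, 0): z = 0
  (3, 0): z = -27
  (0, 1.5): z = -9

The minimum is at (3, 0) with z = -27.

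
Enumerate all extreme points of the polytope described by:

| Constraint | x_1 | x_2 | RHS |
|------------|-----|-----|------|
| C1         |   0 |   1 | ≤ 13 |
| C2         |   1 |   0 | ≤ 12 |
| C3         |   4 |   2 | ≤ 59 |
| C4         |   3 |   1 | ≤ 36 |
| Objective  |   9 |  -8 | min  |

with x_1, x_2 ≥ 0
Each vertex is the intersection of two constraint boundaries that also satisfies all remaining constraints:
  x_1 = 0 and x_2 = 0 → (0, 0)
  x_1 = 12 and 3x_1 + x_2 = 36 → (12, 0)
  x_2 = 13 and 3x_1 + x_2 = 36 → (7.667, 13)
  x_2 = 13 and x_1 = 0 → (0, 13)

Vertices: (0, 0), (12, 0), (7.667, 13), (0, 13)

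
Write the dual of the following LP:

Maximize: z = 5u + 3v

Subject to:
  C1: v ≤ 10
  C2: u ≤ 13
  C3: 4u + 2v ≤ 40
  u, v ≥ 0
Minimize: z = 10y1 + 13y2 + 40y3

Subject to:
  C1: -y2 - 4y3 ≤ -5
  C2: -y1 - 2y3 ≤ -3
  y1, y2, y3 ≥ 0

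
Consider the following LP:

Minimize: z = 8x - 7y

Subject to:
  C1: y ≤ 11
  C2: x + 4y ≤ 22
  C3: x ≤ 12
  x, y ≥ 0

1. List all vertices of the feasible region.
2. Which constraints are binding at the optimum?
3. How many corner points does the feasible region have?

1. (0, 0), (12, 0), (12, 2.5), (0, 5.5)
2. C2, x ≥ 0
3. 4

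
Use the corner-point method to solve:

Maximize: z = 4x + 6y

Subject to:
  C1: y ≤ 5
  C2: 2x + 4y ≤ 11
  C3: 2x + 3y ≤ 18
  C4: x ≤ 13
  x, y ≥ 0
Each vertex is the intersection of two constraint boundaries that also satisfies all remaining constraints:
  x = 0 and y = 0 → (0, 0)
  2x + 4y = 11 and y = 0 → (5.5, 0)
  2x + 4y = 11 and x = 0 → (0, 2.75)

Evaluating z = 4x + 6y at each vertex:
  (0, 0): z = 0
  (5.5, 0): z = 22
  (0, 2.75): z = 16.5

The maximum is at (5.5, 0) with z = 22.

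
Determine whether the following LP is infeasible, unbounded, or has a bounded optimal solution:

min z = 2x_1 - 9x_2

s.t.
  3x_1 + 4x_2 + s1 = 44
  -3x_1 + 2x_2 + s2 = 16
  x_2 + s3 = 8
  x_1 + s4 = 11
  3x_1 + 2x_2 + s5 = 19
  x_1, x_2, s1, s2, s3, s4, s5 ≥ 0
The point (0, 8) satisfies every constraint, so the LP is feasible; the constraints give x_1 ≤ 11 and x_2 ≤ 8, which with x_1, x_2 ≥ 0 keep the feasible region inside a bounded box. A feasible, bounded LP attains a finite optimum at a vertex.

Evaluating z = 2x_1 - 9x_2 at each vertex:
  (0, 0): z = 0
  (6.333, 0): z = 12.67
  (1, 8): z = -70
  (0, 8): z = -72

Bounded optimum: z* = -72 at (0, 8).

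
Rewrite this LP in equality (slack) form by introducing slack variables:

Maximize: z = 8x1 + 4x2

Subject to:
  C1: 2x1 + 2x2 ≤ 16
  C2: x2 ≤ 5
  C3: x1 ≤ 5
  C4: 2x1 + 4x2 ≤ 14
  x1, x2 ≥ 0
max z = 8x1 + 4x2

s.t.
  2x1 + 2x2 + s1 = 16
  x2 + s2 = 5
  x1 + s3 = 5
  2x1 + 4x2 + s4 = 14
  x1, x2, s1, s2, s3, s4 ≥ 0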